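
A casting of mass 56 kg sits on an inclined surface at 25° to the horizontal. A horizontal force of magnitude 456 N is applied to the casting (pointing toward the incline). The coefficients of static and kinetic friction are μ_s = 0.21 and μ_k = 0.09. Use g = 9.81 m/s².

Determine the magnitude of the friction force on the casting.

Resolve perpendicular to the incline: N = m g cos θ + P sin θ = 56×9.81×cos 25° + 456×sin 25° = 690.6 N.
Along the incline, the net driving force (taking up-slope positive) is P cos θ − m g sin θ = 413.3 − 232.2 = 181.1 N, so equilibrium requires friction f = -181.1 N (down-slope).
Maximum static friction: μ_s N = 0.21 × 690.6 = 145 N.
The required 181.1 N exceeds the static limit, so the casting slides up-slope and f = μ_k N = 0.09×690.6 = 62.2 N.

f ≈ 62.2 N (down the incline)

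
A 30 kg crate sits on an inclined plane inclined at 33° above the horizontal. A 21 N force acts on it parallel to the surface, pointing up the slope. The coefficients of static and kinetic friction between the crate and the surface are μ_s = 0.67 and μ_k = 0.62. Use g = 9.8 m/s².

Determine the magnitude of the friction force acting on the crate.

Normal force: N = m g cos θ = 30 × 9.8 × cos 33° = 246.6 N.
The friction needed for equilibrium is m g sin θ − P = 160.1 − 21 = 139.1 N, measured positive up-slope.
Static friction can supply at most μ_s N = 165.2 N.
Since |139.1| ≤ 165.2 N, static friction is sufficient; f equals the required value, not μ_s N.

f ≈ 139 N (up the incline)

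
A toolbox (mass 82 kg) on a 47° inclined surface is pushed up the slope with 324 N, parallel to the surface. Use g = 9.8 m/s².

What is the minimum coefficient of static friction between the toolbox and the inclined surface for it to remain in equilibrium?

μ_s,min ≈ 0.481

N = m g cos θ = 548.1 N.
Friction must make up the shortfall along the incline: f = m g sin θ − P = 587.7 − 324 = 263.7 N.
At the threshold f = μ_s N, so μ_s,min = 263.7/548.1 = 0.481.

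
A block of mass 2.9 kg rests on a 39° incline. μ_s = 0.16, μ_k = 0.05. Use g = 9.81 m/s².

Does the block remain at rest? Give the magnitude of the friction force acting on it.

N = m g cos θ = 22.1 N.
Down-slope weight component: m g sin θ = 17.9 N.
μ_s N = 3.54 N.
17.9 > 3.54 N, so it slides; kinetic friction f = μ_k N = 0.05×22.1 = 1.11 N.

f ≈ 1.11 N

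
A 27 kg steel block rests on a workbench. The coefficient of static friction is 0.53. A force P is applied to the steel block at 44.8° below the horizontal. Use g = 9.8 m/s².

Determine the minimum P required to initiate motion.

N = m g + P sin α (the push presses the steel block into the workbench).
At impending slip, P cos α = μ_s N = μ_s (m g + P sin α).
Solving: P (cos α − μ_s sin α) = μ_s m g → P = 0.53×265/(cos 44.8° − 0.53 sin 44.8°) = 140/0.3361 = 417 N.

P ≈ 417 N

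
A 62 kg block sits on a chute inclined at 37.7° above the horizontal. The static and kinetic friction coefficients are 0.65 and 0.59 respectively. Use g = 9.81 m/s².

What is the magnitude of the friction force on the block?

f ≈ 284 N (up the incline)

The normal reaction is N = m g cos θ = 481.2 N.
Along the slope the weight component is m g sin θ = 371.9 N; friction must supply exactly this, acting up-slope.
The static-friction ceiling is μ_s N = 0.65 × 481.2 = 312.8 N.
|371.9| exceeds 312.8 N, so the block slips down-slope; friction is kinetic, f = μ_k N = 0.59×481.2 = 284 N.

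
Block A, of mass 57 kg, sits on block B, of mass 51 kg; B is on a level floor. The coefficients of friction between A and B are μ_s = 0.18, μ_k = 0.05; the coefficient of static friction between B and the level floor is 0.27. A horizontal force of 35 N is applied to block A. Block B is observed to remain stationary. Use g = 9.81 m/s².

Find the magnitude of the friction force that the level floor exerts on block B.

f ≈ 35 N

Normal force at the A–B interface: N₁ = m_A g = 559.2 N.
So the A–B interface can sustain at most μ_s N₁ = 100.7 N of static friction.
P = 35 N is within that limit, so A and B move together (both at rest); the A–B friction is simply f₁ = P = 35 N.
By Newton's third law B feels 35 N forward from A. With B stationary, the floor's static friction on B balances it: f₂ = 35 N (well within μ_s(m_A+m_B)g = 286.1 N).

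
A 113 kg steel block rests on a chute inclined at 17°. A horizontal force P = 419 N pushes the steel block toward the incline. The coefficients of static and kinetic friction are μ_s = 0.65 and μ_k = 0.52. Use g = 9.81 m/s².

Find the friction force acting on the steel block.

Resolve perpendicular to the incline: N = m g cos θ + P sin θ = 113×9.81×cos 17° + 419×sin 17° = 1183 N.
Parallel to the incline: P cos θ − m g sin θ = 400.7 − 324.1 = 76.59 N; the friction needed to balance this is 76.59 N acting down the slope.
The limit of static friction is μ_s N = 768.7 N.
|f_req| = 76.59 ≤ 768.7 N → the steel block is in equilibrium; friction equals the required value.

f ≈ 76.6 N (down the incline)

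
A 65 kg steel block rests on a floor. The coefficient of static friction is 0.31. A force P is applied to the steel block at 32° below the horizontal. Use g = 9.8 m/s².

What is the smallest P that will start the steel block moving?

P ≈ 289 N

N = m g + P sin α (the push presses the steel block into the floor).
At impending slip, P cos α = μ_s N = μ_s (m g + P sin α).
Solving: P (cos α − μ_s sin α) = μ_s m g → P = 0.31×637/(cos 32° − 0.31 sin 32°) = 197/0.6838 = 289 N.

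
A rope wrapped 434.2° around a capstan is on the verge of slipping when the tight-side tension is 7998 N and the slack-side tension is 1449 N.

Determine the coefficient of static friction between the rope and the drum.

T₂/T₁ = e^{μβ} → μ = ln(T₂/T₁)/β.
β = 434.2° = 7.578 rad.
μ = ln(7998/1449)/7.578 = ln(5.52)/7.578 = 0.225.

μ ≈ 0.225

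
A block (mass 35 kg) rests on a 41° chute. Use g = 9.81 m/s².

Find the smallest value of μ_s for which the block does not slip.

μ_s,min ≈ 0.869

At the slip threshold m g sin θ = μ_s m g cos θ, so μ_s,min = tan θ.
μ_s,min = tan 41° = 0.869.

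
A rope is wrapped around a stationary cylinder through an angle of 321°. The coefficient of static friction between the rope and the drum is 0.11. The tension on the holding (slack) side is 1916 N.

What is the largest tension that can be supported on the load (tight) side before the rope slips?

At impending slip the capstan equation gives T₂/T₁ = e^{μβ} with β in radians.
β = 321° × π/180 = 5.603 rad.
e^{μβ} = e^{0.11×5.603} = 1.852.
T₂ = T₁ · e^{μβ} = 1916 × 1.852 = 3550 N.

T_max ≈ 3550 N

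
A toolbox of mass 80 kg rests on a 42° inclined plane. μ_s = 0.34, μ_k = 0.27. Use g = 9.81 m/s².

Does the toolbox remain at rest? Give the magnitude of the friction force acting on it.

f ≈ 157 N

N = m g cos θ = 583 N.
Down-slope weight component: m g sin θ = 525 N.
μ_s N = 198 N.
525 > 198 N, so it slides; kinetic friction f = μ_k N = 0.27×583 = 157 N.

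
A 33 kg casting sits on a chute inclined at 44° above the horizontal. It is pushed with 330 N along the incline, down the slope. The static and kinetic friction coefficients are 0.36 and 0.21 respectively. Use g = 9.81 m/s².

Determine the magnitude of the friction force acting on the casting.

f ≈ 48.9 N (up the incline)

The normal reaction is N = m g cos θ = 232.9 N.
The friction needed for equilibrium is m g sin θ + P = 224.9 + 330 = 554.9 N, measured positive up-slope.
Static friction can supply at most μ_s N = 83.83 N.
|554.9| exceeds 83.83 N, so the casting slips down-slope; friction is kinetic, f = μ_k N = 0.21×232.9 = 48.9 N.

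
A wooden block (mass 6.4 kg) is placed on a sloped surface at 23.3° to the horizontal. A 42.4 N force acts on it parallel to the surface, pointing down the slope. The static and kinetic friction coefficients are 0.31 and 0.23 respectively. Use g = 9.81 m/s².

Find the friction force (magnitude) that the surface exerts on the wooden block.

The normal reaction is N = m g cos θ = 57.66 N.
For equilibrium along the incline the friction force must supply f = m g sin θ + P = 24.83 + 42.4 = 67.23 N (positive meaning up-slope).
Static friction can supply at most μ_s N = 17.88 N.
Since |67.23| > 17.88 N, static friction cannot hold it; the wooden block slides down the incline and kinetic friction applies: f = μ_k N = 0.23 × 57.66 = 13.3 N.

f ≈ 13.3 N (up the incline)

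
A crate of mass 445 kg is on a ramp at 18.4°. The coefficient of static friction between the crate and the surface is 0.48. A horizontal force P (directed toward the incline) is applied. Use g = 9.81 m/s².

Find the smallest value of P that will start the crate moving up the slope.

At impending motion up the slope, friction acts down-slope at its limit: f = μ_s N.
Perpendicular to the incline: N = m g cos θ + P sin θ.
Along the incline: P cos θ = m g sin θ + μ_s N = m g sin θ + μ_s (m g cos θ + P sin θ).
Solving, P (cos θ − μ_s sin θ) = m g (sin θ + μ_s cos θ), so P = 445×9.81×(sin 18.4° + 0.48 cos 18.4°)/(cos 18.4° − 0.48 sin 18.4°) = 4370×0.7711/0.7974 = 4220 N.

P ≈ 4220 N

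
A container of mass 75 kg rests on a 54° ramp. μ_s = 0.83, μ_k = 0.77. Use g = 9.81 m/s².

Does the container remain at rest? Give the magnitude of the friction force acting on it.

f ≈ 333 N

N = m g cos θ = 432 N.
Down-slope weight component: m g sin θ = 595 N.
μ_s N = 359 N.
595 > 359 N, so it slides; kinetic friction f = μ_k N = 0.77×432 = 333 N.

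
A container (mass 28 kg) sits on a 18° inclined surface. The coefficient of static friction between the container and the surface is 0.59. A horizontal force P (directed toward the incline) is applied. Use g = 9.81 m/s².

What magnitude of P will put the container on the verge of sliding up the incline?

At impending motion up the slope, friction acts down-slope at its limit: f = μ_s N.
Perpendicular to the incline: N = m g cos θ + P sin θ.
Along the incline: P cos θ = m g sin θ + μ_s N = m g sin θ + μ_s (m g cos θ + P sin θ).
Solving, P (cos θ − μ_s sin θ) = m g (sin θ + μ_s cos θ), so P = 28×9.81×(sin 18° + 0.59 cos 18°)/(cos 18° − 0.59 sin 18°) = 275×0.8701/0.7687 = 311 N.

P ≈ 311 N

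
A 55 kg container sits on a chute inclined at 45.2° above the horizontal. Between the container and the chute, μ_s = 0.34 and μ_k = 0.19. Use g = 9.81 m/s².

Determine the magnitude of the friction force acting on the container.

f ≈ 72.2 N (up the incline)

The normal reaction is N = m g cos θ = 380.2 N.
For equilibrium along the incline, friction must balance the weight component: f = m g sin θ = 382.8 N up the slope.
Maximum static friction available: μ_s N = 0.34 × 380.2 = 129.3 N.
Since |382.8| > 129.3 N, static friction cannot hold it; the container slides down the incline and kinetic friction applies: f = μ_k N = 0.19 × 380.2 = 72.2 N.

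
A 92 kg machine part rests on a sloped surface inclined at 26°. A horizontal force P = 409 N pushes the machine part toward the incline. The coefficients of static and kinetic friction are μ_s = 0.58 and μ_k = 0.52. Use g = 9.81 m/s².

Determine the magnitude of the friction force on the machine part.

f ≈ 28 N (up the incline)

Resolve perpendicular to the incline: N = m g cos θ + P sin θ = 92×9.81×cos 26° + 409×sin 26° = 990.5 N.
Along the incline, the net driving force (taking up-slope positive) is P cos θ − m g sin θ = 367.6 − 395.6 = -28.03 N, so equilibrium requires friction f = 28.03 N (up-slope).
Maximum static friction: μ_s N = 0.58 × 990.5 = 574.5 N.
|f_req| = 28.03 ≤ 574.5 N → the machine part is in equilibrium; friction equals the required value.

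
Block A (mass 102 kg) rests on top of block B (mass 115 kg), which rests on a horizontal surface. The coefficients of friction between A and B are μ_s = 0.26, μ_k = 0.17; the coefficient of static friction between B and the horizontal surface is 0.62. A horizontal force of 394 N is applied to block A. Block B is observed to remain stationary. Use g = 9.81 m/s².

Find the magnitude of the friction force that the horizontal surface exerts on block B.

Between the blocks, N₁ = m_A g = 1001 N.
Maximum static friction on A from B: μ_s N₁ = 0.26×1001 = 260.2 N.
P = 394 N exceeds that limit, so A slips over B and the interface friction becomes kinetic: f₁ = μ_k N₁ = 0.17×1001 = 170 N.
B experiences an equal 170 N forward from A (third law). B is in equilibrium, so the floor supplies f₂ = 170 N of static friction (limit μ_s(m_A+m_B)g = 1320 N, not exceeded).

f ≈ 170 N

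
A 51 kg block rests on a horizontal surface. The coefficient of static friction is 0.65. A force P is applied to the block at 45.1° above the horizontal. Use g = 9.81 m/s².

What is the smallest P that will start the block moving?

N = m g − P sin α (the pull lifts the block).
At impending slip, P cos α = μ_s N = μ_s (m g − P sin α).
Solving: P (cos α + μ_s sin α) = μ_s m g → P = 0.65×500/(cos 45.1° + 0.65 sin 45.1°) = 325/1.166 = 279 N.

P ≈ 279 N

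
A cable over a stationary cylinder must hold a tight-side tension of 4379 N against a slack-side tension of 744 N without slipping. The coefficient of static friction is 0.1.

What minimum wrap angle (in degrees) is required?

β_min ≈ 1020°

T₂/T₁ = e^{μβ} → β = ln(T₂/T₁)/μ.
β = ln(4379/744)/0.1 = 1.773/0.1 = 17.73 rad.
In degrees: β = 17.73 × 180/π = 1020°.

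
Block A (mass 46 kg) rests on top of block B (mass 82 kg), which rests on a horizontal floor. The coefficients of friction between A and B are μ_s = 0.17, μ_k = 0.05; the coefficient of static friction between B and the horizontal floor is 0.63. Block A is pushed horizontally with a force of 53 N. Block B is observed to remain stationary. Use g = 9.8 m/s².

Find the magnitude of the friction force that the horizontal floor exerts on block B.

f ≈ 53 N

Between the blocks, N₁ = m_A g = 450.8 N.
So the A–B interface can sustain at most μ_s N₁ = 76.64 N of static friction.
P = 53 N is within that limit, so A and B move together (both at rest); the A–B friction is simply f₁ = P = 53 N.
B experiences an equal 53 N forward from A (third law). B is in equilibrium, so the floor supplies f₂ = 53 N of static friction (limit μ_s(m_A+m_B)g = 790.3 N, not exceeded).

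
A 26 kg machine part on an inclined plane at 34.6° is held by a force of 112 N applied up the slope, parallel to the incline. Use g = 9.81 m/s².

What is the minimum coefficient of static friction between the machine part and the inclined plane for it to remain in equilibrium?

μ_s,min ≈ 0.156

N = m g cos θ = 209.9 N.
Friction must make up the shortfall along the incline: f = m g sin θ − P = 144.8 − 112 = 32.83 N.
At the threshold f = μ_s N, so μ_s,min = 32.83/209.9 = 0.156.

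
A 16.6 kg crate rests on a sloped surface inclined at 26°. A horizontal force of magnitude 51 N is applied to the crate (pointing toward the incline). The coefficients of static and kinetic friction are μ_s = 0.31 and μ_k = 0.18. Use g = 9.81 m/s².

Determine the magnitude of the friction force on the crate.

Resolve perpendicular to the incline: N = m g cos θ + P sin θ = 16.6×9.81×cos 26° + 51×sin 26° = 168.7 N.
Along the incline, the net driving force (taking up-slope positive) is P cos θ − m g sin θ = 45.84 − 71.39 = -25.55 N, so equilibrium requires friction f = 25.55 N (up-slope).
The limit of static friction is μ_s N = 52.3 N.
Since 25.55 N is within the 52.3 N limit, the crate stays put and friction is exactly 25.5 N.

f ≈ 25.5 N (up the incline)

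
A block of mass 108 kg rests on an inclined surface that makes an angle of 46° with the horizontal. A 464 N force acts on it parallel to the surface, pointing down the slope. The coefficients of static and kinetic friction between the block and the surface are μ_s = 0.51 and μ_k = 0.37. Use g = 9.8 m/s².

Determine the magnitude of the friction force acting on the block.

f ≈ 272 N (up the incline)

The normal reaction is N = m g cos θ = 735.2 N.
Parallel to the incline, ΣF = 0 gives f = m g sin θ + P = 761.3 + 464 = 1225 N (up-slope positive).
The static-friction ceiling is μ_s N = 0.51 × 735.2 = 375 N.
Since |1225| > 375 N, static friction cannot hold it; the block slides down the incline and kinetic friction applies: f = μ_k N = 0.37 × 735.2 = 272 N.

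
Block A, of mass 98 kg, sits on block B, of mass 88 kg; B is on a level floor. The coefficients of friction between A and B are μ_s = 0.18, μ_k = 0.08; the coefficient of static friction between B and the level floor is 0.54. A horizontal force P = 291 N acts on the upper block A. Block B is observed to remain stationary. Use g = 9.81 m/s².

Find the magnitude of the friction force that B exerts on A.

The normal force B exerts on A is simply A's weight, N₁ = 961.4 N.
Maximum static friction on A from B: μ_s N₁ = 0.18×961.4 = 173 N.
P = 291 N exceeds that limit, so A slips over B and the interface friction becomes kinetic: f₁ = μ_k N₁ = 0.08×961.4 = 76.9 N.
B experiences an equal 76.9 N forward from A (third law). B is in equilibrium, so the floor supplies f₂ = 76.9 N of static friction (limit μ_s(m_A+m_B)g = 985.3 N, not exceeded).

f ≈ 76.9 N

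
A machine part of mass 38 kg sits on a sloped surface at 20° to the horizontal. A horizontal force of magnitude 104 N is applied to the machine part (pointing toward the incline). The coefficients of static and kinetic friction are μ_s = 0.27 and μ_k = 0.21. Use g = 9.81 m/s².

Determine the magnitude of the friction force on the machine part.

Normal direction: N = m g cos θ + P sin θ = 385.9 N.
Along the incline, the net driving force (taking up-slope positive) is P cos θ − m g sin θ = 97.73 − 127.5 = -29.77 N, so equilibrium requires friction f = 29.77 N (up-slope).
Maximum static friction: μ_s N = 0.27 × 385.9 = 104.2 N.
|f_req| = 29.77 ≤ 104.2 N → the machine part is in equilibrium; friction equals the required value.

f ≈ 29.8 N (up the incline)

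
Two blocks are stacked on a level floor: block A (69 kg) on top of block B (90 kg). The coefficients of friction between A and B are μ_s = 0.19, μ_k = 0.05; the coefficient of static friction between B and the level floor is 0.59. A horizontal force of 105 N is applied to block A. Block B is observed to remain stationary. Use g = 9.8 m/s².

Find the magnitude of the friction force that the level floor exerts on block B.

Normal force at the A–B interface: N₁ = m_A g = 676.2 N.
Maximum static friction on A from B: μ_s N₁ = 0.19×676.2 = 128.5 N.
Since P = 105 N ≤ 128.5 N, A does not slip on B; friction on A equals P = 105 N.
B experiences an equal 105 N forward from A (third law). B is in equilibrium, so the floor supplies f₂ = 105 N of static friction (limit μ_s(m_A+m_B)g = 919.3 N, not exceeded).

f ≈ 105 N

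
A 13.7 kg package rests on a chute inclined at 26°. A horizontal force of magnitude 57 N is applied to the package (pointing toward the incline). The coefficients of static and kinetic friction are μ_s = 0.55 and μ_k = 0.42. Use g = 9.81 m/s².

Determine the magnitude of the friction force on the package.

f ≈ 7.68 N (up the incline)

The horizontal push has a component P sin θ into the surface, so N = m g cos θ + P sin θ = 120.8 + 24.99 = 145.8 N.
Parallel to the incline: P cos θ − m g sin θ = 51.23 − 58.92 = -7.685 N; the friction needed to balance this is 7.685 N acting up the slope.
Maximum static friction: μ_s N = 0.55 × 145.8 = 80.18 N.
|f_req| = 7.685 ≤ 80.18 N → the package is in equilibrium; friction equals the required value.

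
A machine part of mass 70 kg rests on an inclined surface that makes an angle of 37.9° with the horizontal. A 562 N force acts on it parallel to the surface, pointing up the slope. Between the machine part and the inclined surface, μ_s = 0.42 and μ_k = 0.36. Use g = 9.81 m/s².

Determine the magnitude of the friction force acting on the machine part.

f ≈ 140 N (down the incline)

Perpendicular to the surface, N = m g cos θ = 70·9.81·cos 37.9° = 541.9 N.
The friction needed for equilibrium is m g sin θ − P = 421.8 − 562 = -140.2 N, measured positive up-slope.
Static friction can supply at most μ_s N = 227.6 N.
Since |-140.2| ≤ 227.6 N, static friction is sufficient; f equals the required value, not μ_s N.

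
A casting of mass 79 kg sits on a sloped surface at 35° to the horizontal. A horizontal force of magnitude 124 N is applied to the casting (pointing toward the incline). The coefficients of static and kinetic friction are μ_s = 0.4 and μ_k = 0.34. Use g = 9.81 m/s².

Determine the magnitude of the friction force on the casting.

Normal direction: N = m g cos θ + P sin θ = 706 N.
Parallel to the incline: P cos θ − m g sin θ = 101.6 − 444.5 = -342.9 N; the friction needed to balance this is 342.9 N acting up the slope.
Maximum static friction: μ_s N = 0.4 × 706 = 282.4 N.
|f_req| = 342.9 > 282.4 N → the casting slides down the incline; f = μ_k N = 0.34 × 706 = 240 N.

f ≈ 240 N (up the incline)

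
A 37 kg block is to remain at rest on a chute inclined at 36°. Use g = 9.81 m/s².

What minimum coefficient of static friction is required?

At the slip threshold m g sin θ = μ_s m g cos θ, so μ_s,min = tan θ.
μ_s,min = tan 36° = 0.727.

μ_s,min ≈ 0.727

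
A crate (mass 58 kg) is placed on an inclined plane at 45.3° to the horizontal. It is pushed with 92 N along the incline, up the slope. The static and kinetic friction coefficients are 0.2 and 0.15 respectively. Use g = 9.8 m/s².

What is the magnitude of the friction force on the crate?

f ≈ 60 N (up the incline)

Perpendicular to the surface, N = m g cos θ = 58·9.8·cos 45.3° = 399.8 N.
Parallel to the incline, ΣF = 0 gives f = m g sin θ − P = 404 − 92 = 312 N (up-slope positive).
The static-friction ceiling is μ_s N = 0.2 × 399.8 = 79.96 N.
Since |312| > 79.96 N, static friction cannot hold it; the crate slides down the incline and kinetic friction applies: f = μ_k N = 0.15 × 399.8 = 60 N.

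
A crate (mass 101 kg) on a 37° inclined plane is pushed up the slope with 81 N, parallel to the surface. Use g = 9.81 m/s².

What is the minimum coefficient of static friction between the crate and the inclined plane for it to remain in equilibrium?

N = m g cos θ = 791.3 N.
Friction must make up the shortfall along the incline: f = m g sin θ − P = 596.3 − 81 = 515.3 N.
At the threshold f = μ_s N, so μ_s,min = 515.3/791.3 = 0.651.

μ_s,min ≈ 0.651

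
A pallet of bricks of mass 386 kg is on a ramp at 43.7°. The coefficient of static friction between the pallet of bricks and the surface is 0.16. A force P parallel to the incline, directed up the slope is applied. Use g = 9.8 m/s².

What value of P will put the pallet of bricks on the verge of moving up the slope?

At impending motion up the slope, friction acts down-slope at its limit: f = μ_s N.
P is parallel to the surface, so N = m g cos θ = 2730 N.
Along the incline: P = m g sin θ + μ_s N = 2610 + 0.16×2730 = 3050 N.

P ≈ 3050 N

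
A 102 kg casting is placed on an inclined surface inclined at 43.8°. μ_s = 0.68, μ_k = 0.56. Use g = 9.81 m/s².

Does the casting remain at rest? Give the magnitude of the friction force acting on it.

f ≈ 404 N

N = m g cos θ = 722 N.
Down-slope weight component: m g sin θ = 693 N.
μ_s N = 491 N.
693 > 491 N, so it slides; kinetic friction f = μ_k N = 0.56×722 = 404 N.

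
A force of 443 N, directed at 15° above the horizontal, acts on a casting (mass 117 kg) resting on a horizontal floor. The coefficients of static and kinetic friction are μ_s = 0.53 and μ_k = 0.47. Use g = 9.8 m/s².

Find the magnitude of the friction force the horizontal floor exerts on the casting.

Vertical equilibrium gives N = m g − P sin α = 1032 N.
The horizontal driving force is P cos α = 427.9 N, so equilibrium needs friction f = 427.9 N.
μ_s N = 0.53 × 1032 = 546.9 N.
Since 427.9 N does not exceed the limit, the casting stays at rest and f = 428 N.

f ≈ 428 N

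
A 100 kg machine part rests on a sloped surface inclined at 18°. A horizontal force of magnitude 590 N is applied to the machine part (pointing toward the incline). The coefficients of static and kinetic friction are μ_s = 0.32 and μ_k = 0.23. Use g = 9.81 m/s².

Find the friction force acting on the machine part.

f ≈ 258 N (down the incline)

Normal direction: N = m g cos θ + P sin θ = 1115 N.
Parallel to the incline: P cos θ − m g sin θ = 561.1 − 303.1 = 258 N; the friction needed to balance this is 258 N acting down the slope.
The limit of static friction is μ_s N = 356.9 N.
Since 258 N is within the 356.9 N limit, the machine part stays put and friction is exactly 258 N.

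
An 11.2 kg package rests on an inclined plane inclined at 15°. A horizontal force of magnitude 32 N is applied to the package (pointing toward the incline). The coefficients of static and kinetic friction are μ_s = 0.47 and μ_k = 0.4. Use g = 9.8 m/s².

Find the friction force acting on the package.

Resolve perpendicular to the incline: N = m g cos θ + P sin θ = 11.2×9.8×cos 15° + 32×sin 15° = 114.3 N.
Along the incline, the net driving force (taking up-slope positive) is P cos θ − m g sin θ = 30.91 − 28.41 = 2.502 N, so equilibrium requires friction f = -2.502 N (down-slope).
The limit of static friction is μ_s N = 53.72 N.
Since 2.502 N is within the 53.72 N limit, the package stays put and friction is exactly 2.5 N.

f ≈ 2.5 N (down the incline)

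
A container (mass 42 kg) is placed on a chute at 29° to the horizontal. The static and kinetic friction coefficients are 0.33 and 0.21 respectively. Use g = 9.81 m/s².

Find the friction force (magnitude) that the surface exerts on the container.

Perpendicular to the surface, N = m g cos θ = 42·9.81·cos 29° = 360.4 N.
Along the slope the weight component is m g sin θ = 199.8 N; friction must supply exactly this, acting up-slope.
Static friction can supply at most μ_s N = 118.9 N.
Since |199.8| > 118.9 N, static friction cannot hold it; the container slides down the incline and kinetic friction applies: f = μ_k N = 0.21 × 360.4 = 75.7 N.

f ≈ 75.7 N (up the incline)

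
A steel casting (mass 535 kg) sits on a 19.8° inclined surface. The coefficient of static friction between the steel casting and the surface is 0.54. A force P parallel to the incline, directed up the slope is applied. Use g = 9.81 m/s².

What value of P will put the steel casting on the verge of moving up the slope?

P ≈ 4440 N

At impending motion up the slope, friction acts down-slope at its limit: f = μ_s N.
P is parallel to the surface, so N = m g cos θ = 4940 N.
Along the incline: P = m g sin θ + μ_s N = 1780 + 0.54×4940 = 4440 N.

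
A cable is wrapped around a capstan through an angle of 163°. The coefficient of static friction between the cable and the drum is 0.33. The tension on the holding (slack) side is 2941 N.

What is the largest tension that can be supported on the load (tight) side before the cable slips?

T_max ≈ 7520 N

At impending slip the capstan equation gives T₂/T₁ = e^{μβ} with β in radians.
β = 163° × π/180 = 2.845 rad.
e^{μβ} = e^{0.33×2.845} = 2.557.
T₂ = T₁ · e^{μβ} = 2941 × 2.557 = 7520 N.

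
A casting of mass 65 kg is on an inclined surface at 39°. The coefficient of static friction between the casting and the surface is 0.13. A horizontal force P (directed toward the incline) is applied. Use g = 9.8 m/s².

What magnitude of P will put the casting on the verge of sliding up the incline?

At impending motion up the slope, friction acts down-slope at its limit: f = μ_s N.
Perpendicular to the incline: N = m g cos θ + P sin θ.
Along the incline: P cos θ = m g sin θ + μ_s N = m g sin θ + μ_s (m g cos θ + P sin θ).
Solving, P (cos θ − μ_s sin θ) = m g (sin θ + μ_s cos θ), so P = 65×9.8×(sin 39° + 0.13 cos 39°)/(cos 39° − 0.13 sin 39°) = 637×0.7303/0.6953 = 669 N.

P ≈ 669 N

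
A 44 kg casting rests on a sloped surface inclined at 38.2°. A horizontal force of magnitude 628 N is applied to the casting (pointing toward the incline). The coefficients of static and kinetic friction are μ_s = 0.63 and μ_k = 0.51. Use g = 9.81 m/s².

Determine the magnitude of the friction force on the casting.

f ≈ 227 N (down the incline)

The horizontal push has a component P sin θ into the surface, so N = m g cos θ + P sin θ = 339.2 + 388.4 = 727.6 N.
Parallel to the incline: P cos θ − m g sin θ = 493.5 − 266.9 = 226.6 N; the friction needed to balance this is 226.6 N acting down the slope.
The limit of static friction is μ_s N = 458.4 N.
|f_req| = 226.6 ≤ 458.4 N → the casting is in equilibrium; friction equals the required value.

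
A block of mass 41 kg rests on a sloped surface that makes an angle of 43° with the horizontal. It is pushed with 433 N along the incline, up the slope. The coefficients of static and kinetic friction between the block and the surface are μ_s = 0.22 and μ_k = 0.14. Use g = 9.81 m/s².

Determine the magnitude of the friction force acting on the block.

Normal force: N = m g cos θ = 41 × 9.81 × cos 43° = 294.2 N.
Parallel to the incline, ΣF = 0 gives f = m g sin θ − P = 274.3 − 433 = -158.7 N (up-slope positive).
Maximum static friction available: μ_s N = 0.22 × 294.2 = 64.71 N.
Since |-158.7| > 64.71 N, static friction cannot hold it; the block slides up the incline and kinetic friction applies: f = μ_k N = 0.14 × 294.2 = 41.2 N.

f ≈ 41.2 N (down the incline)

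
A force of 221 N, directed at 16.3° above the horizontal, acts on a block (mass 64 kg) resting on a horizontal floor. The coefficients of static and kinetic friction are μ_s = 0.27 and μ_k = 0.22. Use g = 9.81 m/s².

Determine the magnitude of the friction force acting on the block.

f ≈ 124 N

N = m g − P sin α = 627.8 − 221×sin 16.3° = 565.8 N.
For equilibrium, f = P cos α = 221×cos 16.3° = 212.1 N.
The static-friction limit is μ_s N = 152.8 N.
The required friction exceeds μ_s N, so the block moves and f = μ_k N = 124 N.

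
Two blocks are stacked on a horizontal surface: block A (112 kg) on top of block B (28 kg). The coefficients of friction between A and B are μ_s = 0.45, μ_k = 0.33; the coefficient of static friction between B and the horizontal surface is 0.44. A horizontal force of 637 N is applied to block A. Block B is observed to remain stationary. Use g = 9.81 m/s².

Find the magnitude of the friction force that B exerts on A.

f ≈ 363 N

The normal force B exerts on A is simply A's weight, N₁ = 1099 N.
So the A–B interface can sustain at most μ_s N₁ = 494.4 N of static friction.
P = 637 N exceeds that limit, so A slips over B and the interface friction becomes kinetic: f₁ = μ_k N₁ = 0.33×1099 = 363 N.
By Newton's third law B feels 363 N forward from A. With B stationary, the floor's static friction on B balances it: f₂ = 363 N (well within μ_s(m_A+m_B)g = 604.3 N).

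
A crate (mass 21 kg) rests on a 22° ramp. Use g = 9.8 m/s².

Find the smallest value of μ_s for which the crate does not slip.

μ_s,min ≈ 0.404

At the slip threshold m g sin θ = μ_s m g cos θ, so μ_s,min = tan θ.
μ_s,min = tan 22° = 0.404.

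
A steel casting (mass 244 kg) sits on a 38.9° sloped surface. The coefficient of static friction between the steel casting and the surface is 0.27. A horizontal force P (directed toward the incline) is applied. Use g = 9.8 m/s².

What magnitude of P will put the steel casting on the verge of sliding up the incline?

At impending motion up the slope, friction acts down-slope at its limit: f = μ_s N.
Perpendicular to the incline: N = m g cos θ + P sin θ.
Along the incline: P cos θ = m g sin θ + μ_s N = m g sin θ + μ_s (m g cos θ + P sin θ).
Solving, P (cos θ − μ_s sin θ) = m g (sin θ + μ_s cos θ), so P = 244×9.8×(sin 38.9° + 0.27 cos 38.9°)/(cos 38.9° − 0.27 sin 38.9°) = 2390×0.8381/0.6087 = 3290 N.

P ≈ 3290 N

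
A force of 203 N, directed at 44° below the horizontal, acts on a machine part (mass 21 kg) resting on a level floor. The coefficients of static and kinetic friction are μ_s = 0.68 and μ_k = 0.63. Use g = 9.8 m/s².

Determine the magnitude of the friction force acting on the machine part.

The vertical component of P adds to the normal force: N = m g + P sin α = 205.8 + 141 = 346.8 N.
For equilibrium, f = P cos α = 203×cos 44° = 146 N.
μ_s N = 0.68 × 346.8 = 235.8 N.
Since 146 N does not exceed the limit, the machine part stays at rest and f = 146 N.

f ≈ 146 N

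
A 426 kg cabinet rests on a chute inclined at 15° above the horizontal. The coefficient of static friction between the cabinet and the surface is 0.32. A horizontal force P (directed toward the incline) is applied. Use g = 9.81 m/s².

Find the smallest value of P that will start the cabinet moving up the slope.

P ≈ 2690 N

At impending motion up the slope, friction acts down-slope at its limit: f = μ_s N.
Perpendicular to the incline: N = m g cos θ + P sin θ.
Along the incline: P cos θ = m g sin θ + μ_s N = m g sin θ + μ_s (m g cos θ + P sin θ).
Solving, P (cos θ − μ_s sin θ) = m g (sin θ + μ_s cos θ), so P = 426×9.81×(sin 15° + 0.32 cos 15°)/(cos 15° − 0.32 sin 15°) = 4180×0.5679/0.8831 = 2690 N.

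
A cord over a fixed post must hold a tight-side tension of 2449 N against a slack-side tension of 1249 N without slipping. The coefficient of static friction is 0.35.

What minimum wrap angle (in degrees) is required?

β_min ≈ 110°

T₂/T₁ = e^{μβ} → β = ln(T₂/T₁)/μ.
β = ln(2449/1249)/0.35 = 0.6733/0.35 = 1.924 rad.
In degrees: β = 1.924 × 180/π = 110°.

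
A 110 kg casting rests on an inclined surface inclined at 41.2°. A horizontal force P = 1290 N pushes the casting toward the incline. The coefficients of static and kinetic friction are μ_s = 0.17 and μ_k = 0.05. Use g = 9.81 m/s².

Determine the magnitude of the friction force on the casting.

The horizontal push has a component P sin θ into the surface, so N = m g cos θ + P sin θ = 811.9 + 849.7 = 1662 N.
Parallel to the incline: P cos θ − m g sin θ = 970.6 − 710.8 = 259.8 N; the friction needed to balance this is 259.8 N acting down the slope.
The limit of static friction is μ_s N = 282.5 N.
Since 259.8 N is within the 282.5 N limit, the casting stays put and friction is exactly 260 N.

f ≈ 260 N (down the incline)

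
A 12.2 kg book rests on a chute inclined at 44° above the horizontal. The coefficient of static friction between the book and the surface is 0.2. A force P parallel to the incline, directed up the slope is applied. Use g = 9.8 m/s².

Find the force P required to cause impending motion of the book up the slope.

At impending motion up the slope, friction acts down-slope at its limit: f = μ_s N.
P is parallel to the surface, so N = m g cos θ = 86 N.
Along the incline: P = m g sin θ + μ_s N = 83.1 + 0.2×86 = 100 N.

P ≈ 100 N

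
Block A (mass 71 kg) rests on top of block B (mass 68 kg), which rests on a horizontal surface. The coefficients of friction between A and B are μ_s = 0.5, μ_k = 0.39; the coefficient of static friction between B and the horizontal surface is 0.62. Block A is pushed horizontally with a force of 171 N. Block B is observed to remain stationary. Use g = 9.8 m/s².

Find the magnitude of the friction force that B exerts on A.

f ≈ 171 N

The normal force B exerts on A is simply A's weight, N₁ = 695.8 N.
Maximum static friction on A from B: μ_s N₁ = 0.5×695.8 = 347.9 N.
P = 171 N is within that limit, so A and B move together (both at rest); the A–B friction is simply f₁ = P = 171 N.
By Newton's third law B feels 171 N forward from A. With B stationary, the floor's static friction on B balances it: f₂ = 171 N (well within μ_s(m_A+m_B)g = 844.6 N).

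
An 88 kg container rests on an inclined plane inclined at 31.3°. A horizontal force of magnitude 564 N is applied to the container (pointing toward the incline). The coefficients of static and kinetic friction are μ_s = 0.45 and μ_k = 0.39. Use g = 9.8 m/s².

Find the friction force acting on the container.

f ≈ 33.9 N (down the incline)

Resolve perpendicular to the incline: N = m g cos θ + P sin θ = 88×9.8×cos 31.3° + 564×sin 31.3° = 1030 N.
Along the incline, the net driving force (taking up-slope positive) is P cos θ − m g sin θ = 481.9 − 448 = 33.88 N, so equilibrium requires friction f = -33.88 N (down-slope).
Maximum static friction: μ_s N = 0.45 × 1030 = 463.5 N.
Since 33.88 N is within the 463.5 N limit, the container stays put and friction is exactly 33.9 N.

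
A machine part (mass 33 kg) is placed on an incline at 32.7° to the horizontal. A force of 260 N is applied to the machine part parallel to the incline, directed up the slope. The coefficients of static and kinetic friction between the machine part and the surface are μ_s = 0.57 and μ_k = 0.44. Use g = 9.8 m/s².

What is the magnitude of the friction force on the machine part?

f ≈ 85.3 N (down the incline)

Normal force: N = m g cos θ = 33 × 9.8 × cos 32.7° = 272.1 N.
Parallel to the incline, ΣF = 0 gives f = m g sin θ − P = 174.7 − 260 = -85.29 N (up-slope positive).
Static friction can supply at most μ_s N = 155.1 N.
Since |-85.29| ≤ 155.1 N, the machine part remains in static equilibrium and friction takes exactly the required value.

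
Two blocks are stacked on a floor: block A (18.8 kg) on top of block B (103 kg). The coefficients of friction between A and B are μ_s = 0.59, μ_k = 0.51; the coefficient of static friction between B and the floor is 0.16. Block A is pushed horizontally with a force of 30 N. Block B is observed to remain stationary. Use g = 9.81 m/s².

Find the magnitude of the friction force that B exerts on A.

f ≈ 30 N

The normal force B exerts on A is simply A's weight, N₁ = 184.4 N.
Maximum static friction on A from B: μ_s N₁ = 0.59×184.4 = 108.8 N.
P = 30 N is within that limit, so A and B move together (both at rest); the A–B friction is simply f₁ = P = 30 N.
By Newton's third law B feels 30 N forward from A. With B stationary, the floor's static friction on B balances it: f₂ = 30 N (well within μ_s(m_A+m_B)g = 191.2 N).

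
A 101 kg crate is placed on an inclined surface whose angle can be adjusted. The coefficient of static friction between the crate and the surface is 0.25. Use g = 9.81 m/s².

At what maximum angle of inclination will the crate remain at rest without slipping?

At the slip threshold, m g sin θ = μ_s · m g cos θ, so tan θ = μ_s.
θ_max = arctan(0.25) = 14°.

θ_max ≈ 14°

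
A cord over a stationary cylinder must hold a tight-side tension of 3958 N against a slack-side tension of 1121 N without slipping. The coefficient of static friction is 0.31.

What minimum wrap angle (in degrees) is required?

T₂/T₁ = e^{μβ} → β = ln(T₂/T₁)/μ.
β = ln(3958/1121)/0.31 = 1.262/0.31 = 4.069 rad.
In degrees: β = 4.069 × 180/π = 233°.

β_min ≈ 233°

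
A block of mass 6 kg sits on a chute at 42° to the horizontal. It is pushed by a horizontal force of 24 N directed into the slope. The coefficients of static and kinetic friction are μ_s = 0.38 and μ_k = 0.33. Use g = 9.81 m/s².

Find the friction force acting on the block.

Resolve perpendicular to the incline: N = m g cos θ + P sin θ = 6×9.81×cos 42° + 24×sin 42° = 59.8 N.
Along the incline, the net driving force (taking up-slope positive) is P cos θ − m g sin θ = 17.84 − 39.39 = -21.55 N, so equilibrium requires friction f = 21.55 N (up-slope).
The limit of static friction is μ_s N = 22.72 N.
|f_req| = 21.55 ≤ 22.72 N → the block is in equilibrium; friction equals the required value.

f ≈ 21.5 N (up the incline)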